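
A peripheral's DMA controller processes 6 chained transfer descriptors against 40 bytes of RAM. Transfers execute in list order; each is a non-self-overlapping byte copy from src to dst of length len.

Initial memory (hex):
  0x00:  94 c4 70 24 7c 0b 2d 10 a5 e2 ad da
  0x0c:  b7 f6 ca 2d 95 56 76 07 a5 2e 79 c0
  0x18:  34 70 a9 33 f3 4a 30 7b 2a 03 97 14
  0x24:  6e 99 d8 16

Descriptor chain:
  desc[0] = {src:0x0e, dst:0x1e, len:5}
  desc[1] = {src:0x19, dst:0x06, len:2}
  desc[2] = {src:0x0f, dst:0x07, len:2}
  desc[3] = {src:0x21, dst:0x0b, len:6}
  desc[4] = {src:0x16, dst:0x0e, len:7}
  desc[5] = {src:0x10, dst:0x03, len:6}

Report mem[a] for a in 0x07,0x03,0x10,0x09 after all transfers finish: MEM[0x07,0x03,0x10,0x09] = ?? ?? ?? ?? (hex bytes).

MEM[0x07,0x03,0x10,0x09] = f3 34 34 e2

[0] 0x0e->0x1e len=5 : ca 2d 95 56 76
[1] 0x19->0x06 len=2 : 70 a9
[2] 0x0f->0x07 len=2 : 2d 95
[3] 0x21->0x0b len=6 : 56 76 14 6e 99 d8
[4] 0x16->0x0e len=7 : 79 c0 34 70 a9 33 f3
[5] 0x10->0x03 len=6 : 34 70 a9 33 f3 2e
query mem[0x07]=0xf3, mem[0x03]=0x34, mem[0x10]=0x34, mem[0x09]=0xe2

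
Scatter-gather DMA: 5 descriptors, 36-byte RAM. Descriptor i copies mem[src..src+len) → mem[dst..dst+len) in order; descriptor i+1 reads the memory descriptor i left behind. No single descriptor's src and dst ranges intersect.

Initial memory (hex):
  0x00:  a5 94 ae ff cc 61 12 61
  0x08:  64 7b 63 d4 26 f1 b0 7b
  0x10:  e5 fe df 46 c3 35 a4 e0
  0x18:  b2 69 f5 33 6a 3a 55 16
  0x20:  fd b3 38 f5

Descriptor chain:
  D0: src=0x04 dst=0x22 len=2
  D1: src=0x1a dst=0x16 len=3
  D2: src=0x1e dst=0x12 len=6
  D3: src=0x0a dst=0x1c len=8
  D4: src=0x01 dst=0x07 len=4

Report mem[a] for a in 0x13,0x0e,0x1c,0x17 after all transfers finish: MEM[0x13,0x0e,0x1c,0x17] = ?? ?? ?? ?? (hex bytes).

D0: mem[0x22..0x23] <- [cc 61]
D1: mem[0x16..0x18] <- [f5 33 6a]
D2: mem[0x12..0x17] <- [55 16 fd b3 cc 61]
D3: mem[0x1c..0x23] <- [63 d4 26 f1 b0 7b e5 fe]
D4: mem[0x07..0x0a] <- [94 ae ff cc]
query mem[0x13]=0x16, mem[0x0e]=0xb0, mem[0x1c]=0x63, mem[0x17]=0x61

MEM[0x13,0x0e,0x1c,0x17] = 16 b0 63 61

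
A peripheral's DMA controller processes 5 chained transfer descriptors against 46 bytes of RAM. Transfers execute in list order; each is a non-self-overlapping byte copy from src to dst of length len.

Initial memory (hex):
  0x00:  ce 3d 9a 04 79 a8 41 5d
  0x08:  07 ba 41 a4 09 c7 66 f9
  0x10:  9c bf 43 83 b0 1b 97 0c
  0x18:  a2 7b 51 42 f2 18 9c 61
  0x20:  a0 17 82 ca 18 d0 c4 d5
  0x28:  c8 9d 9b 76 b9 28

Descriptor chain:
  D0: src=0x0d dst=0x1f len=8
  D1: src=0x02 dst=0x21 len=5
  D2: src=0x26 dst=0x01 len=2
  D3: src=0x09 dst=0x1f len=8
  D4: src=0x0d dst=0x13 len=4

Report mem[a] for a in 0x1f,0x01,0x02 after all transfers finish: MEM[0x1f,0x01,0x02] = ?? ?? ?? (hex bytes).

#0 dst[0x1f+8] := {0xc7,0x66,0xf9,0x9c,0xbf,0x43,0x83,0xb0}
#1 dst[0x21+5] := {0x9a,0x04,0x79,0xa8,0x41}
#2 dst[0x01+2] := {0xb0,0xd5}
#3 dst[0x1f+8] := {0xba,0x41,0xa4,0x09,0xc7,0x66,0xf9,0x9c}
#4 dst[0x13+4] := {0xc7,0x66,0xf9,0x9c}
query mem[0x1f]=0xba, mem[0x01]=0xb0, mem[0x02]=0xd5

MEM[0x1f,0x01,0x02] = ba b0 d5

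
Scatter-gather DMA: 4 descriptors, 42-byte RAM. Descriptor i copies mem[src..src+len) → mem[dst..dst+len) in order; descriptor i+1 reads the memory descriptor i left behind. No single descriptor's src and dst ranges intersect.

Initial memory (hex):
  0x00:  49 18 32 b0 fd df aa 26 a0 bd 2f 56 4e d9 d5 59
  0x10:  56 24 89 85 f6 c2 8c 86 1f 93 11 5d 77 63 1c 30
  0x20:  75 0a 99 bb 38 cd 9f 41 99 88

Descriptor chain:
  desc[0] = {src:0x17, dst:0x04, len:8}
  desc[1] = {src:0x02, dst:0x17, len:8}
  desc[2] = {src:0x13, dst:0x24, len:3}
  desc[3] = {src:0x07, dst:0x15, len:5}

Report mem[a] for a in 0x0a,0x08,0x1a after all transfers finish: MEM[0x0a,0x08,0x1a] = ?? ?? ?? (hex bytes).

D0: mem[0x04..0x0b] <- [86 1f 93 11 5d 77 63 1c]
D1: mem[0x17..0x1e] <- [32 b0 86 1f 93 11 5d 77]
D2: mem[0x24..0x26] <- [85 f6 c2]
D3: mem[0x15..0x19] <- [11 5d 77 63 1c]
query mem[0x0a]=0x63, mem[0x08]=0x5d, mem[0x1a]=0x1f

MEM[0x0a,0x08,0x1a] = 63 5d 1f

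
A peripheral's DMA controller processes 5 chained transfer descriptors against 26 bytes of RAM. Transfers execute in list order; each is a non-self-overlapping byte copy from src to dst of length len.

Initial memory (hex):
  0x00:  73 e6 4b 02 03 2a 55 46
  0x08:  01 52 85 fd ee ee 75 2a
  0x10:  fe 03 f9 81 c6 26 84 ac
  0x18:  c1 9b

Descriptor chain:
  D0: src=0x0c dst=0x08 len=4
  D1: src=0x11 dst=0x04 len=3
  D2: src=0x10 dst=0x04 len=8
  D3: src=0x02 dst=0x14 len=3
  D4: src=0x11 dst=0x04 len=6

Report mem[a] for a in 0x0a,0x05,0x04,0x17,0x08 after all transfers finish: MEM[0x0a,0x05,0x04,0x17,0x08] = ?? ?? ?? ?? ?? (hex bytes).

MEM[0x0a,0x05,0x04,0x17,0x08] = 84 f9 03 ac 02

[0] 0x0c->0x08 len=4 : ee ee 75 2a
[1] 0x11->0x04 len=3 : 03 f9 81
[2] 0x10->0x04 len=8 : fe 03 f9 81 c6 26 84 ac
[3] 0x02->0x14 len=3 : 4b 02 fe
[4] 0x11->0x04 len=6 : 03 f9 81 4b 02 fe
query mem[0x0a]=0x84, mem[0x05]=0xf9, mem[0x04]=0x03, mem[0x17]=0xac, mem[0x08]=0x02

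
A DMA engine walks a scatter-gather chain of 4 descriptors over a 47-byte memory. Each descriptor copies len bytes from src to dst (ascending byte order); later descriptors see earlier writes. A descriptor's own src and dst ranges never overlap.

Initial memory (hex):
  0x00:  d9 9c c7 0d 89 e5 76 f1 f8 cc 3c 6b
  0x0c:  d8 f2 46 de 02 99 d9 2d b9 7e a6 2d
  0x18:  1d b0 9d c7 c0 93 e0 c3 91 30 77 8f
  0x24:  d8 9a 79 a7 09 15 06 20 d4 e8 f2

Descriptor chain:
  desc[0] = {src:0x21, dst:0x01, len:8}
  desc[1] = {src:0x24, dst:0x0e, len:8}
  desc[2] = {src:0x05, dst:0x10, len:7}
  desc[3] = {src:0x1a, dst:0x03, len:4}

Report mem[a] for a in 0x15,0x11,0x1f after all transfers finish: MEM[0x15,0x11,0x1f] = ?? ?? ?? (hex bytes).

#0 dst[0x01+8] := {0x30,0x77,0x8f,0xd8,0x9a,0x79,0xa7,0x09}
#1 dst[0x0e+8] := {0xd8,0x9a,0x79,0xa7,0x09,0x15,0x06,0x20}
#2 dst[0x10+7] := {0x9a,0x79,0xa7,0x09,0xcc,0x3c,0x6b}
#3 dst[0x03+4] := {0x9d,0xc7,0xc0,0x93}
query mem[0x15]=0x3c, mem[0x11]=0x79, mem[0x1f]=0xc3

MEM[0x15,0x11,0x1f] = 3c 79 c3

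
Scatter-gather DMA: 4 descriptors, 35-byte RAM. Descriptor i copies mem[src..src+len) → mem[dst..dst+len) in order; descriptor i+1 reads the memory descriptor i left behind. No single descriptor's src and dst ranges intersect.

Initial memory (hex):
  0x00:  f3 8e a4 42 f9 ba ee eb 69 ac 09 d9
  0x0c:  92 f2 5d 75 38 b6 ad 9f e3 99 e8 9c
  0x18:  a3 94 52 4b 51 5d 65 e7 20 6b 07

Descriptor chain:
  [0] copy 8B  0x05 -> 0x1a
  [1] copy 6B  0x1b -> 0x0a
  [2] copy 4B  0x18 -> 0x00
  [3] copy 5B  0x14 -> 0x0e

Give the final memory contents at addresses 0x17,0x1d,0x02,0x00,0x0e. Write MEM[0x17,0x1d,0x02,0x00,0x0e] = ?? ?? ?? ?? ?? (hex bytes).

  after D0: wrote 8B at 0x1a = baeeeb69ac09d992
  after D1: wrote 6B at 0x0a = eeeb69ac09d9
  after D2: wrote 4B at 0x00 = a394baee
  after D3: wrote 5B at 0x0e = e399e89ca3
query mem[0x17]=0x9c, mem[0x1d]=0x69, mem[0x02]=0xba, mem[0x00]=0xa3, mem[0x0e]=0xe3

MEM[0x17,0x1d,0x02,0x00,0x0e] = 9c 69 ba a3 e3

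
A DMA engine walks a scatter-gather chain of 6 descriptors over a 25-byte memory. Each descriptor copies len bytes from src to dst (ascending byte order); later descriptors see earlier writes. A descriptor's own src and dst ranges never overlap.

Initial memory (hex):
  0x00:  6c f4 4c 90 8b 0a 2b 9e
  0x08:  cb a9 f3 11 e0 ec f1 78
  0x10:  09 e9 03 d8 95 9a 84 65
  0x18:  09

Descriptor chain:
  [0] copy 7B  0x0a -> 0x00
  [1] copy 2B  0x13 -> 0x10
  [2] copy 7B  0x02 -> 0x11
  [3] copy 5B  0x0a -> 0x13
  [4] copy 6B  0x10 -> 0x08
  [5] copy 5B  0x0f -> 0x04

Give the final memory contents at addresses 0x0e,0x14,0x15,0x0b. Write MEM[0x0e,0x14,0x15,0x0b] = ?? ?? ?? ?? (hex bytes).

[0] 0x0a->0x00 len=7 : f3 11 e0 ec f1 78 09
[1] 0x13->0x10 len=2 : d8 95
[2] 0x02->0x11 len=7 : e0 ec f1 78 09 9e cb
[3] 0x0a->0x13 len=5 : f3 11 e0 ec f1
[4] 0x10->0x08 len=6 : d8 e0 ec f3 11 e0
[5] 0x0f->0x04 len=5 : 78 d8 e0 ec f3
query mem[0x0e]=0xf1, mem[0x14]=0x11, mem[0x15]=0xe0, mem[0x0b]=0xf3

MEM[0x0e,0x14,0x15,0x0b] = f1 11 e0 f3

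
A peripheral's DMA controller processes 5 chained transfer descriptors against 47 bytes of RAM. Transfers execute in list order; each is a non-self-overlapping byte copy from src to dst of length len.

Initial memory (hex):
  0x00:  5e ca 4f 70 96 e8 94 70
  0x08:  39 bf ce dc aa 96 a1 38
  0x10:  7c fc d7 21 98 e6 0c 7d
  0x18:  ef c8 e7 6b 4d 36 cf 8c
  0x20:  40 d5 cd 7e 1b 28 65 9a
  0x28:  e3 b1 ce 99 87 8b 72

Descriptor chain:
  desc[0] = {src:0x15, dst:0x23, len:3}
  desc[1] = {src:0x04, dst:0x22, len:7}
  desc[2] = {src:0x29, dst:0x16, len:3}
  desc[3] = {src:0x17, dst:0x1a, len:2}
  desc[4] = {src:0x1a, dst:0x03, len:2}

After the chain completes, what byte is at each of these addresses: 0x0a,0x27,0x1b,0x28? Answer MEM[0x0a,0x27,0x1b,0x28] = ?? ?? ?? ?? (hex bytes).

[0] 0x15->0x23 len=3 : e6 0c 7d
[1] 0x04->0x22 len=7 : 96 e8 94 70 39 bf ce
[2] 0x29->0x16 len=3 : b1 ce 99
[3] 0x17->0x1a len=2 : ce 99
[4] 0x1a->0x03 len=2 : ce 99
query mem[0x0a]=0xce, mem[0x27]=0xbf, mem[0x1b]=0x99, mem[0x28]=0xce

MEM[0x0a,0x27,0x1b,0x28] = ce bf 99 ce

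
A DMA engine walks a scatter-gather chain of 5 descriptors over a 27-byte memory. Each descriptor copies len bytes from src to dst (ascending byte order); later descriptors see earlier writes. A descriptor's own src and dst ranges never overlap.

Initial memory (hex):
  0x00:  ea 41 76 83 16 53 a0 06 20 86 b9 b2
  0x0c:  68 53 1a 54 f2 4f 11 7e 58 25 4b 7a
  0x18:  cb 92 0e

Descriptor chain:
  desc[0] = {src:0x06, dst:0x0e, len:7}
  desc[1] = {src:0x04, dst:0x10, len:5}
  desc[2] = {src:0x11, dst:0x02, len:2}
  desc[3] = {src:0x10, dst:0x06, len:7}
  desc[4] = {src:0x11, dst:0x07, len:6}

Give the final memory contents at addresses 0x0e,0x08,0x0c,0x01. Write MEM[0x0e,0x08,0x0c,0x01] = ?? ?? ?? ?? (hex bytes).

MEM[0x0e,0x08,0x0c,0x01] = a0 a0 4b 41

  after D0: wrote 7B at 0x0e = a0062086b9b268
  after D1: wrote 5B at 0x10 = 1653a00620
  after D2: wrote 2B at 0x02 = 53a0
  after D3: wrote 7B at 0x06 = 1653a00620254b
  after D4: wrote 6B at 0x07 = 53a00620254b
query mem[0x0e]=0xa0, mem[0x08]=0xa0, mem[0x0c]=0x4b, mem[0x01]=0x41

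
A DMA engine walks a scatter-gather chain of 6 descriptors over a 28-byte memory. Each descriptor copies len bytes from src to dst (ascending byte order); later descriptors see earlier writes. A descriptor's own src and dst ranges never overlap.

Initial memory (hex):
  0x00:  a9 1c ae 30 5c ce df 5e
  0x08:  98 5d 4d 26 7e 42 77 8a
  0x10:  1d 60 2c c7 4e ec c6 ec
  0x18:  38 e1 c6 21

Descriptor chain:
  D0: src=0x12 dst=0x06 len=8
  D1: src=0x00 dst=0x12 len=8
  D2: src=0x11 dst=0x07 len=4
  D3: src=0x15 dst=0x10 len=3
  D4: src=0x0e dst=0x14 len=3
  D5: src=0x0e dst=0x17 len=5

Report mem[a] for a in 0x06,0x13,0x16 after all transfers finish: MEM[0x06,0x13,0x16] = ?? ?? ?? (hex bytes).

MEM[0x06,0x13,0x16] = 2c 1c 30

  after D0: wrote 8B at 0x06 = 2cc74eecc6ec38e1
  after D1: wrote 8B at 0x12 = a91cae305cce2cc7
  after D2: wrote 4B at 0x07 = 60a91cae
  after D3: wrote 3B at 0x10 = 305cce
  after D4: wrote 3B at 0x14 = 778a30
  after D5: wrote 5B at 0x17 = 778a305cce
query mem[0x06]=0x2c, mem[0x13]=0x1c, mem[0x16]=0x30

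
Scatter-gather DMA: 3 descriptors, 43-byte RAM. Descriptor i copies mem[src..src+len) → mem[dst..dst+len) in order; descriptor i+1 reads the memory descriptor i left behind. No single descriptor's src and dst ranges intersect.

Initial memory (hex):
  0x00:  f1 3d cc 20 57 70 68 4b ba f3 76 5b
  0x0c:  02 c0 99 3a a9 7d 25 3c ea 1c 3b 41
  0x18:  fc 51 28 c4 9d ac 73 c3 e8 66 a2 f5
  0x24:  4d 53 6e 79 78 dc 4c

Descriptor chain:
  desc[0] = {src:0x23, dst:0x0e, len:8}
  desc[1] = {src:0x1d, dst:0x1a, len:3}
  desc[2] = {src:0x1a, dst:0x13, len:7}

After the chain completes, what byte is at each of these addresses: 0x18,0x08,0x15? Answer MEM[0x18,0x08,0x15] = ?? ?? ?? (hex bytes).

MEM[0x18,0x08,0x15] = c3 ba c3

[0] 0x23->0x0e len=8 : f5 4d 53 6e 79 78 dc 4c
[1] 0x1d->0x1a len=3 : ac 73 c3
[2] 0x1a->0x13 len=7 : ac 73 c3 ac 73 c3 e8
query mem[0x18]=0xc3, mem[0x08]=0xba, mem[0x15]=0xc3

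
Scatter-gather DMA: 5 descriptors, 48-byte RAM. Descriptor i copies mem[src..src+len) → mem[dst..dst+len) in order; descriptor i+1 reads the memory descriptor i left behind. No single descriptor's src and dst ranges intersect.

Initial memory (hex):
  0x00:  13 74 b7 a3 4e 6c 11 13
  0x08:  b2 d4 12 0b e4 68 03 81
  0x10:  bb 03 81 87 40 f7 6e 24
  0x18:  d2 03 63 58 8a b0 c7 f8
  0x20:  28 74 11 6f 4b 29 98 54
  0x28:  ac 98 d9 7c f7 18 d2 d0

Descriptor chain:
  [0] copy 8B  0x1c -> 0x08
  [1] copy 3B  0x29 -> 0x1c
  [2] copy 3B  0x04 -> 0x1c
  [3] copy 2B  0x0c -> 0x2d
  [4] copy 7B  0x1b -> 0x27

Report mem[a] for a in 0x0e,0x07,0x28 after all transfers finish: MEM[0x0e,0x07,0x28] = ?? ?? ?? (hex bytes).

  after D0: wrote 8B at 0x08 = 8ab0c7f82874116f
  after D1: wrote 3B at 0x1c = 98d97c
  after D2: wrote 3B at 0x1c = 4e6c11
  after D3: wrote 2B at 0x2d = 2874
  after D4: wrote 7B at 0x27 = 584e6c11f82874
query mem[0x0e]=0x11, mem[0x07]=0x13, mem[0x28]=0x4e

MEM[0x0e,0x07,0x28] = 11 13 4e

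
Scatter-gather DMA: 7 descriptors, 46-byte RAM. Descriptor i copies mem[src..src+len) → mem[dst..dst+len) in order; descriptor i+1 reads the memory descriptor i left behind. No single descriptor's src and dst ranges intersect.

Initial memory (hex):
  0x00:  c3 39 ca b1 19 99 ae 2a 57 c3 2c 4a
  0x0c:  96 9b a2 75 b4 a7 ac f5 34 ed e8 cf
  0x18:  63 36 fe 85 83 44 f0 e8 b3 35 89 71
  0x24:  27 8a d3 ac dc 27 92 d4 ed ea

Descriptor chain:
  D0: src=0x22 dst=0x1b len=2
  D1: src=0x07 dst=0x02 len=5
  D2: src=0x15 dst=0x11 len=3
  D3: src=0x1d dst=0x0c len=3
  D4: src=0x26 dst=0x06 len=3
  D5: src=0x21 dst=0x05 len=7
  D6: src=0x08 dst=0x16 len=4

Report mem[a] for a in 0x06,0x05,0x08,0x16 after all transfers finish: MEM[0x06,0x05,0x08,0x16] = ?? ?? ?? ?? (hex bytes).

  after D0: wrote 2B at 0x1b = 8971
  after D1: wrote 5B at 0x02 = 2a57c32c4a
  after D2: wrote 3B at 0x11 = ede8cf
  after D3: wrote 3B at 0x0c = 44f0e8
  after D4: wrote 3B at 0x06 = d3acdc
  after D5: wrote 7B at 0x05 = 358971278ad3ac
  after D6: wrote 4B at 0x16 = 278ad3ac
query mem[0x06]=0x89, mem[0x05]=0x35, mem[0x08]=0x27, mem[0x16]=0x27

MEM[0x06,0x05,0x08,0x16] = 89 35 27 27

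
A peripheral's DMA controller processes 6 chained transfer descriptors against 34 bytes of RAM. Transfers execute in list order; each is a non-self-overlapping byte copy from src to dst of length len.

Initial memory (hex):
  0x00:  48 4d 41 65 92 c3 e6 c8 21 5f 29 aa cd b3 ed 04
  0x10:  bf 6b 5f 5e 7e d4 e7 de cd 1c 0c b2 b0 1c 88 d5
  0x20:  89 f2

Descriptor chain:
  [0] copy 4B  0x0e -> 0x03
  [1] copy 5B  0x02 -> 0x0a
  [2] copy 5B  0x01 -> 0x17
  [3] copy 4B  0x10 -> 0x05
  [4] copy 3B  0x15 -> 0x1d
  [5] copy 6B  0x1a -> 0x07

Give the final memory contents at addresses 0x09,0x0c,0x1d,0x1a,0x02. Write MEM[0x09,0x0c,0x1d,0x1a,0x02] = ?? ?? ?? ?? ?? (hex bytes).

  after D0: wrote 4B at 0x03 = ed04bf6b
  after D1: wrote 5B at 0x0a = 41ed04bf6b
  after D2: wrote 5B at 0x17 = 4d41ed04bf
  after D3: wrote 4B at 0x05 = bf6b5f5e
  after D4: wrote 3B at 0x1d = d4e74d
  after D5: wrote 6B at 0x07 = 04bfb0d4e74d
query mem[0x09]=0xb0, mem[0x0c]=0x4d, mem[0x1d]=0xd4, mem[0x1a]=0x04, mem[0x02]=0x41

MEM[0x09,0x0c,0x1d,0x1a,0x02] = b0 4d d4 04 41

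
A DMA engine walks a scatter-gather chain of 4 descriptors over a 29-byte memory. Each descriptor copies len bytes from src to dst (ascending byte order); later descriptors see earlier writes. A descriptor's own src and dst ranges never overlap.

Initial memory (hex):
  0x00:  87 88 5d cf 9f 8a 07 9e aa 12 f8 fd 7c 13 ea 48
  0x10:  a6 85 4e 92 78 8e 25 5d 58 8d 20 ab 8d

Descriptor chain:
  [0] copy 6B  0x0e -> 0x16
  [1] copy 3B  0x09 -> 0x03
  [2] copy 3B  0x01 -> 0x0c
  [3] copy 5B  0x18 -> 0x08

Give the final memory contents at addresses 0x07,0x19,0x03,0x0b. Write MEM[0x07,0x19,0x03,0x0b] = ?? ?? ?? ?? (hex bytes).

MEM[0x07,0x19,0x03,0x0b] = 9e 85 12 92

D0: mem[0x16..0x1b] <- [ea 48 a6 85 4e 92]
D1: mem[0x03..0x05] <- [12 f8 fd]
D2: mem[0x0c..0x0e] <- [88 5d 12]
D3: mem[0x08..0x0c] <- [a6 85 4e 92 8d]
query mem[0x07]=0x9e, mem[0x19]=0x85, mem[0x03]=0x12, mem[0x0b]=0x92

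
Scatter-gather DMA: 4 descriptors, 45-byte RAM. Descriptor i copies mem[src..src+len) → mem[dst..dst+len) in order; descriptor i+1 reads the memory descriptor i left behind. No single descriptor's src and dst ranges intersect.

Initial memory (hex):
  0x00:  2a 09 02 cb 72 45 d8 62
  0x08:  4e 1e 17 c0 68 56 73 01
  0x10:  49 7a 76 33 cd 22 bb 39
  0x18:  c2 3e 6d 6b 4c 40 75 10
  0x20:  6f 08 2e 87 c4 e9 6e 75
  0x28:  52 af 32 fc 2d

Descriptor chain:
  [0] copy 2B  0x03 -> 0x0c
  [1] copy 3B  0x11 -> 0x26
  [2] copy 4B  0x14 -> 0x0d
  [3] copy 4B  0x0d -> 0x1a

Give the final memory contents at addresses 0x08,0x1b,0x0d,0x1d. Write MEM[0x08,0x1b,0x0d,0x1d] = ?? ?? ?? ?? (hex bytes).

MEM[0x08,0x1b,0x0d,0x1d] = 4e 22 cd 39

D0: mem[0x0c..0x0d] <- [cb 72]
D1: mem[0x26..0x28] <- [7a 76 33]
D2: mem[0x0d..0x10] <- [cd 22 bb 39]
D3: mem[0x1a..0x1d] <- [cd 22 bb 39]
query mem[0x08]=0x4e, mem[0x1b]=0x22, mem[0x0d]=0xcd, mem[0x1d]=0x39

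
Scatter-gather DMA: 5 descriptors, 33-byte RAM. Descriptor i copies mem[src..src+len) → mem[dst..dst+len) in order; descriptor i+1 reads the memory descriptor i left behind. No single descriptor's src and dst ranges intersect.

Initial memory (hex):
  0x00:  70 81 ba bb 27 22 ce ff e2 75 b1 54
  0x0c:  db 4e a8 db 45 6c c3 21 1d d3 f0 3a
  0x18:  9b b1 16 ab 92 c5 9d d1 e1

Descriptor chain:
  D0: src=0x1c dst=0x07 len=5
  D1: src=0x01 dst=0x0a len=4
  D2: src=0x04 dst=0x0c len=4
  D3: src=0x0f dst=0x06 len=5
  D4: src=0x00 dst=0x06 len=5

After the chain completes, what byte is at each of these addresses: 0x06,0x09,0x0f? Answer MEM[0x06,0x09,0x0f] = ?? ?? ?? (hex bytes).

MEM[0x06,0x09,0x0f] = 70 bb 92

  after D0: wrote 5B at 0x07 = 92c59dd1e1
  after D1: wrote 4B at 0x0a = 81babb27
  after D2: wrote 4B at 0x0c = 2722ce92
  after D3: wrote 5B at 0x06 = 92456cc321
  after D4: wrote 5B at 0x06 = 7081babb27
query mem[0x06]=0x70, mem[0x09]=0xbb, mem[0x0f]=0x92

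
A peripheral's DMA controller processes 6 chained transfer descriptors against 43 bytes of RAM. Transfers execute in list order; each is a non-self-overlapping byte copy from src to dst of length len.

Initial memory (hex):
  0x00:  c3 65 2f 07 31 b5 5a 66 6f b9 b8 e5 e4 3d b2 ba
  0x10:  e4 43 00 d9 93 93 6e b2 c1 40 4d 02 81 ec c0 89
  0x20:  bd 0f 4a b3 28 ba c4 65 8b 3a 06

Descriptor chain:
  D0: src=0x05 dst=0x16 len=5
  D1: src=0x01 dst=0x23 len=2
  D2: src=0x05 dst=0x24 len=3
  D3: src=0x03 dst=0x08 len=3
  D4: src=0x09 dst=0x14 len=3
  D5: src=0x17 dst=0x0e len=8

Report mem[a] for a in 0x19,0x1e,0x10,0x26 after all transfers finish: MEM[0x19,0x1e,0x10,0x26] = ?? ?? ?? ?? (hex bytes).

#0 dst[0x16+5] := {0xb5,0x5a,0x66,0x6f,0xb9}
#1 dst[0x23+2] := {0x65,0x2f}
#2 dst[0x24+3] := {0xb5,0x5a,0x66}
#3 dst[0x08+3] := {0x07,0x31,0xb5}
#4 dst[0x14+3] := {0x31,0xb5,0xe5}
#5 dst[0x0e+8] := {0x5a,0x66,0x6f,0xb9,0x02,0x81,0xec,0xc0}
query mem[0x19]=0x6f, mem[0x1e]=0xc0, mem[0x10]=0x6f, mem[0x26]=0x66

MEM[0x19,0x1e,0x10,0x26] = 6f c0 6f 66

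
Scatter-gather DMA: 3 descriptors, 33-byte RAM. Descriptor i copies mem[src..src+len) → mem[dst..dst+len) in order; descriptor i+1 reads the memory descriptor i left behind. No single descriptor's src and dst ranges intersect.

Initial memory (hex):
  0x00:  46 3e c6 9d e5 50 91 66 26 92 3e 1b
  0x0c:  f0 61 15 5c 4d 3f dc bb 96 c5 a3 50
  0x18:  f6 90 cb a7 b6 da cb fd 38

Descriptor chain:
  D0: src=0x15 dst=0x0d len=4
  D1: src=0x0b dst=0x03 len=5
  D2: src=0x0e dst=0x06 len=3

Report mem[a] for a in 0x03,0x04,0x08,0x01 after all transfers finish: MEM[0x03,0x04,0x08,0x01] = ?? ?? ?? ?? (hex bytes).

MEM[0x03,0x04,0x08,0x01] = 1b f0 f6 3e

D0: mem[0x0d..0x10] <- [c5 a3 50 f6]
D1: mem[0x03..0x07] <- [1b f0 c5 a3 50]
D2: mem[0x06..0x08] <- [a3 50 f6]
query mem[0x03]=0x1b, mem[0x04]=0xf0, mem[0x08]=0xf6, mem[0x01]=0x3e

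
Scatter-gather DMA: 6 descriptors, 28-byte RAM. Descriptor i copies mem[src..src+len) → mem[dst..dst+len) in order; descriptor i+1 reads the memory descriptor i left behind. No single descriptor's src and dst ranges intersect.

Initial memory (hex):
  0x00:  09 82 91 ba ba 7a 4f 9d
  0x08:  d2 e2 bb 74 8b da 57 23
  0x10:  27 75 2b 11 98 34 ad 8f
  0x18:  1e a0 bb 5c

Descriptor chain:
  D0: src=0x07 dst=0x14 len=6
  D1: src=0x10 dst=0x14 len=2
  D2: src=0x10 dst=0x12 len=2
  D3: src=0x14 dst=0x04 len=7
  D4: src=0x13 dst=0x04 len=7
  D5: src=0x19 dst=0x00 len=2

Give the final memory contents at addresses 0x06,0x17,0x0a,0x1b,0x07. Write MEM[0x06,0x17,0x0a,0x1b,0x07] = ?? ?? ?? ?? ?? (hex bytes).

MEM[0x06,0x17,0x0a,0x1b,0x07] = 75 bb 8b 5c e2

D0: mem[0x14..0x19] <- [9d d2 e2 bb 74 8b]
D1: mem[0x14..0x15] <- [27 75]
D2: mem[0x12..0x13] <- [27 75]
D3: mem[0x04..0x0a] <- [27 75 e2 bb 74 8b bb]
D4: mem[0x04..0x0a] <- [75 27 75 e2 bb 74 8b]
D5: mem[0x00..0x01] <- [8b bb]
query mem[0x06]=0x75, mem[0x17]=0xbb, mem[0x0a]=0x8b, mem[0x1b]=0x5c, mem[0x07]=0xe2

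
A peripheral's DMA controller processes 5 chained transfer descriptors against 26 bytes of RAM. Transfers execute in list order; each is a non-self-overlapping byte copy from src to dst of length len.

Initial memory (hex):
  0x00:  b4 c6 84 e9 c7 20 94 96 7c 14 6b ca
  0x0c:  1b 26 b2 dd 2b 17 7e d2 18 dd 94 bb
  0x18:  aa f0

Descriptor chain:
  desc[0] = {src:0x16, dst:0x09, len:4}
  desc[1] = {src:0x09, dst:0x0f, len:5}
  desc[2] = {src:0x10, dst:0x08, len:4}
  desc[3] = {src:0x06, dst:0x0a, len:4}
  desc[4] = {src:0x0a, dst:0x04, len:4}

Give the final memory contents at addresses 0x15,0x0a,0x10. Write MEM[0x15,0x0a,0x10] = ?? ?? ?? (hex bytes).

[0] 0x16->0x09 len=4 : 94 bb aa f0
[1] 0x09->0x0f len=5 : 94 bb aa f0 26
[2] 0x10->0x08 len=4 : bb aa f0 26
[3] 0x06->0x0a len=4 : 94 96 bb aa
[4] 0x0a->0x04 len=4 : 94 96 bb aa
query mem[0x15]=0xdd, mem[0x0a]=0x94, mem[0x10]=0xbb

MEM[0x15,0x0a,0x10] = dd 94 bb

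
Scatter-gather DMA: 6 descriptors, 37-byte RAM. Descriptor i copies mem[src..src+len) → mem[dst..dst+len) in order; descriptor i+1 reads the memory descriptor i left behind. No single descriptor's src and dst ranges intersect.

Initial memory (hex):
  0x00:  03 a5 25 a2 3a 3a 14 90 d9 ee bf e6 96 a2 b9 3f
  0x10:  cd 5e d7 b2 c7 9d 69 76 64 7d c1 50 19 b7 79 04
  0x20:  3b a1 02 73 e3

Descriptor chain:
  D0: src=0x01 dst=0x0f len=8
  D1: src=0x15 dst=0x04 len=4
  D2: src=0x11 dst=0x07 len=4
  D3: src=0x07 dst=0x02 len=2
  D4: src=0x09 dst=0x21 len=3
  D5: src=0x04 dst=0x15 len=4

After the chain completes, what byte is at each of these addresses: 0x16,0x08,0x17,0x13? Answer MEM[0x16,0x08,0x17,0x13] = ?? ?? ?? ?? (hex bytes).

MEM[0x16,0x08,0x17,0x13] = d9 3a 76 3a

  after D0: wrote 8B at 0x0f = a525a23a3a1490d9
  after D1: wrote 4B at 0x04 = 90d97664
  after D2: wrote 4B at 0x07 = a23a3a14
  after D3: wrote 2B at 0x02 = a23a
  after D4: wrote 3B at 0x21 = 3a14e6
  after D5: wrote 4B at 0x15 = 90d976a2
query mem[0x16]=0xd9, mem[0x08]=0x3a, mem[0x17]=0x76, mem[0x13]=0x3a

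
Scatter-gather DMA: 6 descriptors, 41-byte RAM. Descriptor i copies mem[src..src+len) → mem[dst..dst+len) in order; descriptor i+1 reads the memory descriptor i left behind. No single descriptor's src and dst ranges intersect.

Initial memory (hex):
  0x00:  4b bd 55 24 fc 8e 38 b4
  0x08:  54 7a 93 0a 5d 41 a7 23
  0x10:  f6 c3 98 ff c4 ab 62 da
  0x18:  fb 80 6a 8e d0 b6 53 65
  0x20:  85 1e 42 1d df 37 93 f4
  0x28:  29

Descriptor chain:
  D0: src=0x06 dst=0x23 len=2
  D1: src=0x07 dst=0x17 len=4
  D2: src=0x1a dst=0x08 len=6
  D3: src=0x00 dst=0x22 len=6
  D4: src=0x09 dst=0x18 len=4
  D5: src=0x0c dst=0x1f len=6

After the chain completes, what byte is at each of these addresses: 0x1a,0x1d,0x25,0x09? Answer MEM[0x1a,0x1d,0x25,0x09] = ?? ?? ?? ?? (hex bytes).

MEM[0x1a,0x1d,0x25,0x09] = b6 b6 24 8e

D0: mem[0x23..0x24] <- [38 b4]
D1: mem[0x17..0x1a] <- [b4 54 7a 93]
D2: mem[0x08..0x0d] <- [93 8e d0 b6 53 65]
D3: mem[0x22..0x27] <- [4b bd 55 24 fc 8e]
D4: mem[0x18..0x1b] <- [8e d0 b6 53]
D5: mem[0x1f..0x24] <- [53 65 a7 23 f6 c3]
query mem[0x1a]=0xb6, mem[0x1d]=0xb6, mem[0x25]=0x24, mem[0x09]=0x8e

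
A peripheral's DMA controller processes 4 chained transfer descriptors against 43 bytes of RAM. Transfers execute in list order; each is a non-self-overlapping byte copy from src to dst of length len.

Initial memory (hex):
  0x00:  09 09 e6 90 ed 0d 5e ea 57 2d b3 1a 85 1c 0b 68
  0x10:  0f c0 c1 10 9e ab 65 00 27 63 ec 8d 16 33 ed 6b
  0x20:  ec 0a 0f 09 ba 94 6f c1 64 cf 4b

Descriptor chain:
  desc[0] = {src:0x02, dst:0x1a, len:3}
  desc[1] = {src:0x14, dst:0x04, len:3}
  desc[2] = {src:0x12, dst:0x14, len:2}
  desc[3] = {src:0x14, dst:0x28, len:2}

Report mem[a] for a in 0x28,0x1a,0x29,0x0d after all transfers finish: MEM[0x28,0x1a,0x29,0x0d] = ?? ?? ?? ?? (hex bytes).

MEM[0x28,0x1a,0x29,0x0d] = c1 e6 10 1c

#0 dst[0x1a+3] := {0xe6,0x90,0xed}
#1 dst[0x04+3] := {0x9e,0xab,0x65}
#2 dst[0x14+2] := {0xc1,0x10}
#3 dst[0x28+2] := {0xc1,0x10}
query mem[0x28]=0xc1, mem[0x1a]=0xe6, mem[0x29]=0x10, mem[0x0d]=0x1c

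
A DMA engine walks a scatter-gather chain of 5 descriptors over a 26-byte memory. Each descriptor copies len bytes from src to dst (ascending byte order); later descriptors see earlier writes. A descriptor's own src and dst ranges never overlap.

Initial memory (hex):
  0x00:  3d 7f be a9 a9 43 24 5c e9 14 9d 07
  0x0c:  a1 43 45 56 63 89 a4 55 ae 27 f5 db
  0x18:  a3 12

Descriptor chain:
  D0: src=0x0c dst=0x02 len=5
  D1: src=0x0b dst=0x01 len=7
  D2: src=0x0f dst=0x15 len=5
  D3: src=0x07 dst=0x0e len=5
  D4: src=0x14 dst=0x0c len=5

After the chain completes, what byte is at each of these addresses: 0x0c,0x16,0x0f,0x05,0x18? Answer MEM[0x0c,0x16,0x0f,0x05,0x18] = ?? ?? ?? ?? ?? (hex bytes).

D0: mem[0x02..0x06] <- [a1 43 45 56 63]
D1: mem[0x01..0x07] <- [07 a1 43 45 56 63 89]
D2: mem[0x15..0x19] <- [56 63 89 a4 55]
D3: mem[0x0e..0x12] <- [89 e9 14 9d 07]
D4: mem[0x0c..0x10] <- [ae 56 63 89 a4]
query mem[0x0c]=0xae, mem[0x16]=0x63, mem[0x0f]=0x89, mem[0x05]=0x56, mem[0x18]=0xa4

MEM[0x0c,0x16,0x0f,0x05,0x18] = ae 63 89 56 a4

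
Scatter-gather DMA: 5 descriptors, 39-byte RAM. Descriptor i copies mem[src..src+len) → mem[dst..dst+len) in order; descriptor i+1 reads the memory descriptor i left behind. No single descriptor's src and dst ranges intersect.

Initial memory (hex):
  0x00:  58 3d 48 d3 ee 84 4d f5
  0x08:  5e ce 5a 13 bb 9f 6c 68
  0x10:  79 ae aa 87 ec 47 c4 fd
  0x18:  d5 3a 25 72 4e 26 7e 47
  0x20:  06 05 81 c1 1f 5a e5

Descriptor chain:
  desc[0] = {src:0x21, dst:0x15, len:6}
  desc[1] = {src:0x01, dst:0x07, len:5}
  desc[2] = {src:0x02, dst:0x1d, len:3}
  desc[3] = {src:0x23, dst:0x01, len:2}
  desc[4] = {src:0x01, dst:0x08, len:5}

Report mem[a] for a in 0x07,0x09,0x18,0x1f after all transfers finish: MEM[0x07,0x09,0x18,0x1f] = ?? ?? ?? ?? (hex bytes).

MEM[0x07,0x09,0x18,0x1f] = 3d 1f 1f ee

D0: mem[0x15..0x1a] <- [05 81 c1 1f 5a e5]
D1: mem[0x07..0x0b] <- [3d 48 d3 ee 84]
D2: mem[0x1d..0x1f] <- [48 d3 ee]
D3: mem[0x01..0x02] <- [c1 1f]
D4: mem[0x08..0x0c] <- [c1 1f d3 ee 84]
query mem[0x07]=0x3d, mem[0x09]=0x1f, mem[0x18]=0x1f, mem[0x1f]=0xee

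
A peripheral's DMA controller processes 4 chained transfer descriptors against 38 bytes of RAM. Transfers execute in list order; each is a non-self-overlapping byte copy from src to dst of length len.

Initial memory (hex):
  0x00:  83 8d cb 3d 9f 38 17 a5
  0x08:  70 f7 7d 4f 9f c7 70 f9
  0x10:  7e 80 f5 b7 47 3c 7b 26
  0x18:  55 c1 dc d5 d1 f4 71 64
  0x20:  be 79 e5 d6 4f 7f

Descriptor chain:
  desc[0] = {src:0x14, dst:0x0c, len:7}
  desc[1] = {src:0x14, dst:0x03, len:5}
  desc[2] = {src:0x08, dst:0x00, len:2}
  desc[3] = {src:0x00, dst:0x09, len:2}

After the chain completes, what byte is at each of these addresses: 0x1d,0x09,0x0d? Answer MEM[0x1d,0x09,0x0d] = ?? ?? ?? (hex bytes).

D0: mem[0x0c..0x12] <- [47 3c 7b 26 55 c1 dc]
D1: mem[0x03..0x07] <- [47 3c 7b 26 55]
D2: mem[0x00..0x01] <- [70 f7]
D3: mem[0x09..0x0a] <- [70 f7]
query mem[0x1d]=0xf4, mem[0x09]=0x70, mem[0x0d]=0x3c

MEM[0x1d,0x09,0x0d] = f4 70 3c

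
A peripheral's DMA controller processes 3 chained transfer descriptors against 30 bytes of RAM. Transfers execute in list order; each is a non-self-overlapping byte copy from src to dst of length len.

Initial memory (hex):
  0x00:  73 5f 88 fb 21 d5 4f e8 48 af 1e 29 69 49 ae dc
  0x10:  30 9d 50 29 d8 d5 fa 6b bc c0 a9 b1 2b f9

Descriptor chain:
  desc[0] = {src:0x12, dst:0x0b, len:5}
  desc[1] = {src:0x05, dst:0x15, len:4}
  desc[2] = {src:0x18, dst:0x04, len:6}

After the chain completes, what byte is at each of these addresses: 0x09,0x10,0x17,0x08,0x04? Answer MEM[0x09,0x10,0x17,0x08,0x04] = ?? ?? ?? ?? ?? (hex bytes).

#0 dst[0x0b+5] := {0x50,0x29,0xd8,0xd5,0xfa}
#1 dst[0x15+4] := {0xd5,0x4f,0xe8,0x48}
#2 dst[0x04+6] := {0x48,0xc0,0xa9,0xb1,0x2b,0xf9}
query mem[0x09]=0xf9, mem[0x10]=0x30, mem[0x17]=0xe8, mem[0x08]=0x2b, mem[0x04]=0x48

MEM[0x09,0x10,0x17,0x08,0x04] = f9 30 e8 2b 48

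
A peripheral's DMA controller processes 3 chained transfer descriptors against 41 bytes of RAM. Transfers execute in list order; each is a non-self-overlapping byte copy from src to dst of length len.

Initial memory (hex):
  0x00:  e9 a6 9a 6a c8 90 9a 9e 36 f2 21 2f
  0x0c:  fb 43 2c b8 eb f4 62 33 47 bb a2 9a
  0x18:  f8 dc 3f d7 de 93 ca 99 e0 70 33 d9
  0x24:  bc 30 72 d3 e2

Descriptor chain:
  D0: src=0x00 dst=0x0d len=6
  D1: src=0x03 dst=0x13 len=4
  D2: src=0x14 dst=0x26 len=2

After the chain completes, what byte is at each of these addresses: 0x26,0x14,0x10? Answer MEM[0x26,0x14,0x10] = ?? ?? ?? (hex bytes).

  after D0: wrote 6B at 0x0d = e9a69a6ac890
  after D1: wrote 4B at 0x13 = 6ac8909a
  after D2: wrote 2B at 0x26 = c890
query mem[0x26]=0xc8, mem[0x14]=0xc8, mem[0x10]=0x6a

MEM[0x26,0x14,0x10] = c8 c8 6a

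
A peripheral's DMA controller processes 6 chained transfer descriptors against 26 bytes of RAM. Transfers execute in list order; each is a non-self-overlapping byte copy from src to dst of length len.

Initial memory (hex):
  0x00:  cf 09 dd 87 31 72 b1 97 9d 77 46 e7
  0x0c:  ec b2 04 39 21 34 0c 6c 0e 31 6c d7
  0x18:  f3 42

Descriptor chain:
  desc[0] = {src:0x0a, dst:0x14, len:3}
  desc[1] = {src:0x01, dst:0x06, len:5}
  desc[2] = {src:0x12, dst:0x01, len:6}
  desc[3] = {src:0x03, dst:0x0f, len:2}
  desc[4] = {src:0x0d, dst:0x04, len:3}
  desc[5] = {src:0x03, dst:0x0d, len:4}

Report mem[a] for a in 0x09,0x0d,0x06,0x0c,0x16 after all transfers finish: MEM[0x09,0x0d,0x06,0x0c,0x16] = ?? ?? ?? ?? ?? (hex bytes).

[0] 0x0a->0x14 len=3 : 46 e7 ec
[1] 0x01->0x06 len=5 : 09 dd 87 31 72
[2] 0x12->0x01 len=6 : 0c 6c 46 e7 ec d7
[3] 0x03->0x0f len=2 : 46 e7
[4] 0x0d->0x04 len=3 : b2 04 46
[5] 0x03->0x0d len=4 : 46 b2 04 46
query mem[0x09]=0x31, mem[0x0d]=0x46, mem[0x06]=0x46, mem[0x0c]=0xec, mem[0x16]=0xec

MEM[0x09,0x0d,0x06,0x0c,0x16] = 31 46 46 ec ec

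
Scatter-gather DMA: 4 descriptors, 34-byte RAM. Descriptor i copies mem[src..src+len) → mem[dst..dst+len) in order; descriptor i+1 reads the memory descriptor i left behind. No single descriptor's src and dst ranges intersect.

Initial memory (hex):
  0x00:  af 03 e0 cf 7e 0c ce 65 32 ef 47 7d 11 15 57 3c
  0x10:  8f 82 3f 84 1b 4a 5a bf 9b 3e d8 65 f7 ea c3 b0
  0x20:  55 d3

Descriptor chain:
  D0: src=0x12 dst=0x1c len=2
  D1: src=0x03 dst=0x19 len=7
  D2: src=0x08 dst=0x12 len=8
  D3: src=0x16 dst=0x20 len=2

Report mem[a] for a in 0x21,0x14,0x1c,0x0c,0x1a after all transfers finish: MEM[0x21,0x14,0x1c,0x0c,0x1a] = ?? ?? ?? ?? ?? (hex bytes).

#0 dst[0x1c+2] := {0x3f,0x84}
#1 dst[0x19+7] := {0xcf,0x7e,0x0c,0xce,0x65,0x32,0xef}
#2 dst[0x12+8] := {0x32,0xef,0x47,0x7d,0x11,0x15,0x57,0x3c}
#3 dst[0x20+2] := {0x11,0x15}
query mem[0x21]=0x15, mem[0x14]=0x47, mem[0x1c]=0xce, mem[0x0c]=0x11, mem[0x1a]=0x7e

MEM[0x21,0x14,0x1c,0x0c,0x1a] = 15 47 ce 11 7e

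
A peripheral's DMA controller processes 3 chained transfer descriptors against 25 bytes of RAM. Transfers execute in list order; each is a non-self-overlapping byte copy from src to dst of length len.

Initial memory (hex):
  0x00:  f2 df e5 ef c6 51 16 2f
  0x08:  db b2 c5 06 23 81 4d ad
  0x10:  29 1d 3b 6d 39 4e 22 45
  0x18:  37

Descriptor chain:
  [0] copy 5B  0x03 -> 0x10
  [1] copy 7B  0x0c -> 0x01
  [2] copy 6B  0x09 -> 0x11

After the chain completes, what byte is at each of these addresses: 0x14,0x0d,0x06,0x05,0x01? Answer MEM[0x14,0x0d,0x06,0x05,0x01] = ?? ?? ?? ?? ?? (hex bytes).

[0] 0x03->0x10 len=5 : ef c6 51 16 2f
[1] 0x0c->0x01 len=7 : 23 81 4d ad ef c6 51
[2] 0x09->0x11 len=6 : b2 c5 06 23 81 4d
query mem[0x14]=0x23, mem[0x0d]=0x81, mem[0x06]=0xc6, mem[0x05]=0xef, mem[0x01]=0x23

MEM[0x14,0x0d,0x06,0x05,0x01] = 23 81 c6 ef 23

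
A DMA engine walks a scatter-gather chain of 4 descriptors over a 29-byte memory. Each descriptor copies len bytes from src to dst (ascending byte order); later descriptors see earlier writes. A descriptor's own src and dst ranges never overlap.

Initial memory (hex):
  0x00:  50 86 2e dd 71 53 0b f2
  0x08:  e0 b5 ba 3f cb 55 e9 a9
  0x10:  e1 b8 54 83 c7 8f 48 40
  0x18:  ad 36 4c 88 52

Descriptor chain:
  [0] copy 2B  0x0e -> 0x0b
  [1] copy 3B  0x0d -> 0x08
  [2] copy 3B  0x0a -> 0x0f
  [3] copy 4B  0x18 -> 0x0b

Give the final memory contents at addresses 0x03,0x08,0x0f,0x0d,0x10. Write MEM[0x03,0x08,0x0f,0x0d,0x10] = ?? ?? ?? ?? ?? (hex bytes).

MEM[0x03,0x08,0x0f,0x0d,0x10] = dd 55 a9 4c e9

#0 dst[0x0b+2] := {0xe9,0xa9}
#1 dst[0x08+3] := {0x55,0xe9,0xa9}
#2 dst[0x0f+3] := {0xa9,0xe9,0xa9}
#3 dst[0x0b+4] := {0xad,0x36,0x4c,0x88}
query mem[0x03]=0xdd, mem[0x08]=0x55, mem[0x0f]=0xa9, mem[0x0d]=0x4c, mem[0x10]=0xe9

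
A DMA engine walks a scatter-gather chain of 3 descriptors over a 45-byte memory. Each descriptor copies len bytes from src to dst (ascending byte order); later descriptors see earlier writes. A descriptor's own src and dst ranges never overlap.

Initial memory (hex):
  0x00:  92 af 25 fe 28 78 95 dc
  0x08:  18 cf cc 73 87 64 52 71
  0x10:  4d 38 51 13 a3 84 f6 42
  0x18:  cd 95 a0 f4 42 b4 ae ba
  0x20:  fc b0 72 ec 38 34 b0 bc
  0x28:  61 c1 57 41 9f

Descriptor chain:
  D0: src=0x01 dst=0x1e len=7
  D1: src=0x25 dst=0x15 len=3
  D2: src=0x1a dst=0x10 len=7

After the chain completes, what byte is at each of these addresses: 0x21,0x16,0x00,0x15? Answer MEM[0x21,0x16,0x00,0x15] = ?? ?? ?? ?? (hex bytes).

MEM[0x21,0x16,0x00,0x15] = 28 fe 92 25

#0 dst[0x1e+7] := {0xaf,0x25,0xfe,0x28,0x78,0x95,0xdc}
#1 dst[0x15+3] := {0x34,0xb0,0xbc}
#2 dst[0x10+7] := {0xa0,0xf4,0x42,0xb4,0xaf,0x25,0xfe}
query mem[0x21]=0x28, mem[0x16]=0xfe, mem[0x00]=0x92, mem[0x15]=0x25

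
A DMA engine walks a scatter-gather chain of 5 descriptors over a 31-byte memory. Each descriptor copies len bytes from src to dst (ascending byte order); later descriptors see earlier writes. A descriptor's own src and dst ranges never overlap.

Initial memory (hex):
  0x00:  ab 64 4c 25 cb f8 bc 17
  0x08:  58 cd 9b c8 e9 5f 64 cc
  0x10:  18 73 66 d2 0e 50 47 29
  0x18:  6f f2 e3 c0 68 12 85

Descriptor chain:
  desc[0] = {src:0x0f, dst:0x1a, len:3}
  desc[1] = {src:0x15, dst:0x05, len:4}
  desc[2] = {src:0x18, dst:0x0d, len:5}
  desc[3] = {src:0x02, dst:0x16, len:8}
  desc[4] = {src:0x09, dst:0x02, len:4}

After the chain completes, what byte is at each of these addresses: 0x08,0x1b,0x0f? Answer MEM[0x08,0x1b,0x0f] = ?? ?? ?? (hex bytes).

D0: mem[0x1a..0x1c] <- [cc 18 73]
D1: mem[0x05..0x08] <- [50 47 29 6f]
D2: mem[0x0d..0x11] <- [6f f2 cc 18 73]
D3: mem[0x16..0x1d] <- [4c 25 cb 50 47 29 6f cd]
D4: mem[0x02..0x05] <- [cd 9b c8 e9]
query mem[0x08]=0x6f, mem[0x1b]=0x29, mem[0x0f]=0xcc

MEM[0x08,0x1b,0x0f] = 6f 29 cc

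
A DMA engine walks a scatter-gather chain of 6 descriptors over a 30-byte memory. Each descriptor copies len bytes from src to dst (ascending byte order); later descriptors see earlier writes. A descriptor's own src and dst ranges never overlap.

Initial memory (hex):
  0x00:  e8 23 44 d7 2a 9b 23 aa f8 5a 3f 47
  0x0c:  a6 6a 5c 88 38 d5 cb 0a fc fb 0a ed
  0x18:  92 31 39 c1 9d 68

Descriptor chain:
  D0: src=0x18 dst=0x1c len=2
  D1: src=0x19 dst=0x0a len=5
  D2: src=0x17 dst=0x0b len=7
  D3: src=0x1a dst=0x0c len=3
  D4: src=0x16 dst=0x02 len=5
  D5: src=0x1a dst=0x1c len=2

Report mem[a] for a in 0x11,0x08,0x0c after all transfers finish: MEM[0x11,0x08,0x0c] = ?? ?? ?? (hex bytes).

[0] 0x18->0x1c len=2 : 92 31
[1] 0x19->0x0a len=5 : 31 39 c1 92 31
[2] 0x17->0x0b len=7 : ed 92 31 39 c1 92 31
[3] 0x1a->0x0c len=3 : 39 c1 92
[4] 0x16->0x02 len=5 : 0a ed 92 31 39
[5] 0x1a->0x1c len=2 : 39 c1
query mem[0x11]=0x31, mem[0x08]=0xf8, mem[0x0c]=0x39

MEM[0x11,0x08,0x0c] = 31 f8 39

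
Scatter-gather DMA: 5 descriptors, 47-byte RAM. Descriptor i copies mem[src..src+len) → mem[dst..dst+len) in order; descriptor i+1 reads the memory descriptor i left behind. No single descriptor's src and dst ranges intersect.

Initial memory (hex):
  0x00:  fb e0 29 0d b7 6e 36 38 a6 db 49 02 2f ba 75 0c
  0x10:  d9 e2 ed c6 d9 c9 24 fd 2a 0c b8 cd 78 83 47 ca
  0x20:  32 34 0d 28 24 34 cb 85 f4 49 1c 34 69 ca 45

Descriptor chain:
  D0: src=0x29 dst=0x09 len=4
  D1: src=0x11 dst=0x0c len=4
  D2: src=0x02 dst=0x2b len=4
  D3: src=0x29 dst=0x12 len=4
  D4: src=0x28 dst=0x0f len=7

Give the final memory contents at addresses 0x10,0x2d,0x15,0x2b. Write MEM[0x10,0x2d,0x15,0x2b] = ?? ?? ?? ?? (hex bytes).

MEM[0x10,0x2d,0x15,0x2b] = 49 b7 6e 29

#0 dst[0x09+4] := {0x49,0x1c,0x34,0x69}
#1 dst[0x0c+4] := {0xe2,0xed,0xc6,0xd9}
#2 dst[0x2b+4] := {0x29,0x0d,0xb7,0x6e}
#3 dst[0x12+4] := {0x49,0x1c,0x29,0x0d}
#4 dst[0x0f+7] := {0xf4,0x49,0x1c,0x29,0x0d,0xb7,0x6e}
query mem[0x10]=0x49, mem[0x2d]=0xb7, mem[0x15]=0x6e, mem[0x2b]=0x29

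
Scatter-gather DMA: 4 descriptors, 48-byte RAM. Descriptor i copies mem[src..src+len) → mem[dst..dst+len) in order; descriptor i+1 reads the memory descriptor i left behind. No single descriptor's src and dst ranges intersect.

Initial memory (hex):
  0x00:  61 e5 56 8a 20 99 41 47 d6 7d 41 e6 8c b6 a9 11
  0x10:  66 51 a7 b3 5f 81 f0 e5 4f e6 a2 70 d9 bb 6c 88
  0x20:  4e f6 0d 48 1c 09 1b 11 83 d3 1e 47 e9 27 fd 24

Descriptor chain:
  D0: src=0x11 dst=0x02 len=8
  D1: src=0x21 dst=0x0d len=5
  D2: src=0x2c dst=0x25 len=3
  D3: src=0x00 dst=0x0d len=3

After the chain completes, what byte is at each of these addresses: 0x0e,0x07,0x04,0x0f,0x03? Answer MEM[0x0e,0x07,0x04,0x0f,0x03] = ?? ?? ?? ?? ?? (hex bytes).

#0 dst[0x02+8] := {0x51,0xa7,0xb3,0x5f,0x81,0xf0,0xe5,0x4f}
#1 dst[0x0d+5] := {0xf6,0x0d,0x48,0x1c,0x09}
#2 dst[0x25+3] := {0xe9,0x27,0xfd}
#3 dst[0x0d+3] := {0x61,0xe5,0x51}
query mem[0x0e]=0xe5, mem[0x07]=0xf0, mem[0x04]=0xb3, mem[0x0f]=0x51, mem[0x03]=0xa7

MEM[0x0e,0x07,0x04,0x0f,0x03] = e5 f0 b3 51 a7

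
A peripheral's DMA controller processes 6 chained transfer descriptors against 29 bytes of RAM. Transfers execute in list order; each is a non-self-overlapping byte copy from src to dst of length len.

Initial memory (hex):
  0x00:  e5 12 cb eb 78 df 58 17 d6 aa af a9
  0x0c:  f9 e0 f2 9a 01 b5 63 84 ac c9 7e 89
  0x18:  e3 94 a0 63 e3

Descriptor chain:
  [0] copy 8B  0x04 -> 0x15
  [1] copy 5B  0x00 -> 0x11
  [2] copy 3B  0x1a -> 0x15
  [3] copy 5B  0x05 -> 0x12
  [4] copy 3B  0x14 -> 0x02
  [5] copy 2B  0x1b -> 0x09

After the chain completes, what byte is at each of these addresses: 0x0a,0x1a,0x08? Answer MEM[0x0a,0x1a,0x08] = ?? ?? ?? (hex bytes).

  after D0: wrote 8B at 0x15 = 78df5817d6aaafa9
  after D1: wrote 5B at 0x11 = e512cbeb78
  after D2: wrote 3B at 0x15 = aaafa9
  after D3: wrote 5B at 0x12 = df5817d6aa
  after D4: wrote 3B at 0x02 = 17d6aa
  after D5: wrote 2B at 0x09 = afa9
query mem[0x0a]=0xa9, mem[0x1a]=0xaa, mem[0x08]=0xd6

MEM[0x0a,0x1a,0x08] = a9 aa d6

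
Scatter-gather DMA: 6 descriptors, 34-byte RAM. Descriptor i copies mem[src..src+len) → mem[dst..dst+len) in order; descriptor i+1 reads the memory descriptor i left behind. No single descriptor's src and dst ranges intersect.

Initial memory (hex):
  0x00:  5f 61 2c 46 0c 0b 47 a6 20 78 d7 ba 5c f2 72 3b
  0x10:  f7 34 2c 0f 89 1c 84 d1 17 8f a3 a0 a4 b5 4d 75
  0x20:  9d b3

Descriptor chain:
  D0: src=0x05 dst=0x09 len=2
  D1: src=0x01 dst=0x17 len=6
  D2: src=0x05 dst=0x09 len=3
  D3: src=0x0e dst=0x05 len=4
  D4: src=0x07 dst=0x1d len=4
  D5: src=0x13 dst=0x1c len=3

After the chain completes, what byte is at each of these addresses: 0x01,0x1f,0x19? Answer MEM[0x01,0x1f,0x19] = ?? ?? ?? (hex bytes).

#0 dst[0x09+2] := {0x0b,0x47}
#1 dst[0x17+6] := {0x61,0x2c,0x46,0x0c,0x0b,0x47}
#2 dst[0x09+3] := {0x0b,0x47,0xa6}
#3 dst[0x05+4] := {0x72,0x3b,0xf7,0x34}
#4 dst[0x1d+4] := {0xf7,0x34,0x0b,0x47}
#5 dst[0x1c+3] := {0x0f,0x89,0x1c}
query mem[0x01]=0x61, mem[0x1f]=0x0b, mem[0x19]=0x46

MEM[0x01,0x1f,0x19] = 61 0b 46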